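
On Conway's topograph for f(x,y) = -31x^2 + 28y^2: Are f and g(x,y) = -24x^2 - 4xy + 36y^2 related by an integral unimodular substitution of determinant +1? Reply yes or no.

D₁ = 3472, D₂ = 3472
river cycle of f (length 8): (28, 56, -3), (-3, 58, 9), (9, 50, -27), (-27, 58, 1), (1, 58, -27), (-27, 50, 9), (9, 58, -3), (-3, 56, 28)
river cycle of g (length 16): (-24, 44, 16), (16, 52, -12), (-12, 44, 32), (32, 20, -24), (-24, 28, 28), (28, 28, -24), (-24, 20, 32), (32, 44, -12), (-12, 52, 16), (16, 44, -24), … (6 more)
cycles differ ⇒ inequivalent

no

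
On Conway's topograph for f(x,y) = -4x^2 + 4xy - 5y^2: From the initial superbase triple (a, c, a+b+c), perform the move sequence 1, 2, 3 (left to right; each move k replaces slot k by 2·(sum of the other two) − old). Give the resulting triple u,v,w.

start (-4,-5,-5) = (f(1,0),f(0,1),f(1,1))
replace slot 1: 2·((-5)+(-5)) − (-4) = -16 → (-16,-5,-5)
replace slot 2: 2·((-16)+(-5)) − (-5) = -37 → (-16,-37,-5)
replace slot 3: 2·((-16)+(-37)) − (-5) = -101 → (-16,-37,-101)

-16,-37,-101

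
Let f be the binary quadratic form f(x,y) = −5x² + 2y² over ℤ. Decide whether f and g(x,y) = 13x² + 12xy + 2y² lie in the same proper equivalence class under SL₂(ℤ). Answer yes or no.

D₁ = 40, D₂ = 40
river cycle of f (length 6): (2, 4, -3), (-3, 2, 3), (3, 4, -2), (-2, 4, 3), (3, 2, -3), (-3, 4, 2)
river cycle of g (length 6): (2, 4, -3), (-3, 2, 3), (3, 4, -2), (-2, 4, 3), (3, 2, -3), (-3, 4, 2)
cycles coincide ⇒ equivalent

yes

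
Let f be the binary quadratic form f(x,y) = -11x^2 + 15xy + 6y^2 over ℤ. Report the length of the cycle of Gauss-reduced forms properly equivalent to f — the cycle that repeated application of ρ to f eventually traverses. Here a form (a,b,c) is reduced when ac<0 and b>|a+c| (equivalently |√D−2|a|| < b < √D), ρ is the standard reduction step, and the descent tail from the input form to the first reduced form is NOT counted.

D = 489, ⌊√D⌋ = 22
river: ρ → (6,21,-2)
river: ρ → (-2,19,16)
river: ρ → (16,13,-5)
river: ρ → (-5,17,10)
river: ρ → (10,3,-12)
river: ρ → (-12,21,1)
river: ρ → (1,21,-12)
river: ρ → (-12,3,10)
river: ρ → (10,17,-5)
river: ρ → (-5,13,16)
river: ρ → (16,19,-2)
river: ρ → (-2,21,6)
river: ρ → (6,15,-11)
river: ρ → (-11,7,10)
river: ρ → (10,13,-8)
river: ρ → (-8,19,4)
river: ρ → (4,21,-3)
river: ρ → (-3,21,4)
river: ρ → (4,19,-8)
river: ρ → (-8,13,10)
river: ρ → (10,7,-11)
river: ρ → (-11,15,6)
ρ-cycle length = 22 (tail of 0 descent steps not counted)

22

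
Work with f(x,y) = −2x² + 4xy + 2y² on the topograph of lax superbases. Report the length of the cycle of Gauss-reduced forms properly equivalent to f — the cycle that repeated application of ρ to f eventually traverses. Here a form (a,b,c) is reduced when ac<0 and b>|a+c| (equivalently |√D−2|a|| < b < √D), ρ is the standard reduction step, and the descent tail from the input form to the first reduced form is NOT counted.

D = 32, ⌊√D⌋ = 5
river: ρ → (2,4,-2)
river: ρ → (-2,4,2)
ρ-cycle length = 2 (tail of 0 descent steps not counted)

2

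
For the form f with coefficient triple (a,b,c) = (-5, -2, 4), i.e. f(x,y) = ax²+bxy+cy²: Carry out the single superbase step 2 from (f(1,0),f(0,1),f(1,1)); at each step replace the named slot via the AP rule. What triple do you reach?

start (-5,4,-3) = (f(1,0),f(0,1),f(1,1))
replace slot 2: 2·((-5)+(-3)) − 4 = -20 → (-5,-20,-3)

-5,-20,-3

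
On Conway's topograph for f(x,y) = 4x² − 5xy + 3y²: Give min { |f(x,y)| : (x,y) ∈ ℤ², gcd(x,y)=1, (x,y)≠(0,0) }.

translate: b→3 (≡-5 mod 8), so (4,-5,3)→(4,3,2)
flip: (4,3,2)→(2,-3,4)
translate: b→1 (≡-3 mod 4), so (2,-3,4)→(2,1,3)
reduced (well bottom): (2,1,3) with a≤c, −a<b≤a
well minimum = a = 2

2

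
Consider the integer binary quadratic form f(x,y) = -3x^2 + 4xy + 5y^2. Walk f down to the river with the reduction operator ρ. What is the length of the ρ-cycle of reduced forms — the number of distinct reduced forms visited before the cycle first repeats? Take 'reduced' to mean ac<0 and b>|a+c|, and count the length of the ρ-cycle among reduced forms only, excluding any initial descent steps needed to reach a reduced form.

D = 76, ⌊√D⌋ = 8
river: ρ → (5,6,-2)
river: ρ → (-2,6,5)
river: ρ → (5,4,-3)
river: ρ → (-3,8,1)
river: ρ → (1,8,-3)
river: ρ → (-3,4,5)
ρ-cycle length = 6 (tail of 0 descent steps not counted)

6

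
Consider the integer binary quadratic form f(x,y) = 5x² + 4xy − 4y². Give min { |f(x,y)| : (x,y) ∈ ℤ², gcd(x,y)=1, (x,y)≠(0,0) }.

river: ρ → (-4,4,5)
river: ρ → (5,6,-3)
river: ρ → (-3,6,5)
river: ρ → (5,4,-4)
closes: descent 0, river 4
min |a| on river = 3

3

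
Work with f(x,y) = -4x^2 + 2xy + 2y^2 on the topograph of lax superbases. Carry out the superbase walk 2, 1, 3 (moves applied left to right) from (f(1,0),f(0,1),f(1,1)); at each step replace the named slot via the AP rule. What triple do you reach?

start (-4,2,0) = (f(1,0),f(0,1),f(1,1))
replace slot 2: 2·((-4)+0) − 2 = -10 → (-4,-10,0)
replace slot 1: 2·((-10)+0) − (-4) = -16 → (-16,-10,0)
replace slot 3: 2·((-16)+(-10)) − 0 = -52 → (-16,-10,-52)

-16,-10,-52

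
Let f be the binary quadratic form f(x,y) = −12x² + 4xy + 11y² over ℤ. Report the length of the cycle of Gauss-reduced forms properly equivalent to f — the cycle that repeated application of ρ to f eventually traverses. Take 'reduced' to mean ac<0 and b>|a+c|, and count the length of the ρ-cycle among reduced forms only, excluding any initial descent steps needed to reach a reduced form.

D = 544, ⌊√D⌋ = 23
river: ρ → (11,18,-5)
river: ρ → (-5,22,3)
river: ρ → (3,20,-12)
river: ρ → (-12,4,11)
ρ-cycle length = 4 (tail of 0 descent steps not counted)

4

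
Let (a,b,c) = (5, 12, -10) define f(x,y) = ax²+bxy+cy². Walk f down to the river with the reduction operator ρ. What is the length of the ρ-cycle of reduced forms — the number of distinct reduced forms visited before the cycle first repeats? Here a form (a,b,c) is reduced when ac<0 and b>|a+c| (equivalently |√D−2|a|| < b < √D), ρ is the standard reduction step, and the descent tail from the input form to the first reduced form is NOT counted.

D = 344, ⌊√D⌋ = 18
river: ρ → (-10,8,7)
river: ρ → (7,6,-11)
river: ρ → (-11,16,2)
river: ρ → (2,16,-11)
river: ρ → (-11,6,7)
river: ρ → (7,8,-10)
river: ρ → (-10,12,5)
river: ρ → (5,18,-1)
river: ρ → (-1,18,5)
river: ρ → (5,12,-10)
ρ-cycle length = 10 (tail of 0 descent steps not counted)

10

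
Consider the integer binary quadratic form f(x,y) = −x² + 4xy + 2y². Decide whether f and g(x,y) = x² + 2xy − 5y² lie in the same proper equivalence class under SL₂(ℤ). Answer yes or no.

D₁ = 24, D₂ = 24
river cycle of f (length 2): (2, 4, -1), (-1, 4, 2)
river cycle of g (length 2): (1, 4, -2), (-2, 4, 1)
cycles differ ⇒ inequivalent

no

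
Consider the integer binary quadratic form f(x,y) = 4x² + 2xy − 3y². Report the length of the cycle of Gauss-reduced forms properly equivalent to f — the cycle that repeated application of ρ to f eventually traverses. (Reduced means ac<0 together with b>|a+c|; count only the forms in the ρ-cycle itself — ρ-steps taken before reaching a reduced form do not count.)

D = 52, ⌊√D⌋ = 7
river: ρ → (-3,4,3)
river: ρ → (3,2,-4)
river: ρ → (-4,6,1)
river: ρ → (1,6,-4)
river: ρ → (-4,2,3)
river: ρ → (3,4,-3)
river: ρ → (-3,2,4)
river: ρ → (4,6,-1)
river: ρ → (-1,6,4)
river: ρ → (4,2,-3)
ρ-cycle length = 10 (tail of 0 descent steps not counted)

10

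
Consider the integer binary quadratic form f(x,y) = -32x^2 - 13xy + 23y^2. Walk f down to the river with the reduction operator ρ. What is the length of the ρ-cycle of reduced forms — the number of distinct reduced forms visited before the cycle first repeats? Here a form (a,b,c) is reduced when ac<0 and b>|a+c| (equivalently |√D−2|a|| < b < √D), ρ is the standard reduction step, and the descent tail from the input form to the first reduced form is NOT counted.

D = 3113, ⌊√D⌋ = 55
descent: ρ → (23,13,-32)  [lands on river]
river: ρ → (-32,51,4)
river: ρ → (4,53,-19)
river: ρ → (-19,23,34)
river: ρ → (34,45,-8)
river: ρ → (-8,51,16)
river: ρ → (16,45,-17)
river: ρ → (-17,23,38)
river: ρ → (38,53,-2)
river: ρ → (-2,55,11)
river: ρ → (11,55,-2)
river: ρ → (-2,53,38)
river: ρ → (38,23,-17)
river: ρ → (-17,45,16)
river: ρ → (16,51,-8)
river: ρ → (-8,45,34)
river: ρ → (34,23,-19)
river: ρ → (-19,53,4)
river: ρ → (4,51,-32)
river: ρ → (-32,13,23)
river: ρ → (23,33,-22)
river: ρ → (-22,55,1)
river: ρ → (1,55,-22)
river: ρ → (-22,33,23)
ρ-cycle length = 24 (tail of 1 descent step not counted)

24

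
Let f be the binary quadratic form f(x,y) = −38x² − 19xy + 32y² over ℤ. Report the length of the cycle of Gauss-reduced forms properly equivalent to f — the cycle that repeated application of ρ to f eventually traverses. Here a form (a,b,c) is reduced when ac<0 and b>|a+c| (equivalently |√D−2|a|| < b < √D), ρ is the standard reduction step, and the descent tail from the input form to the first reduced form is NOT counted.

D = 5225, ⌊√D⌋ = 72
descent: ρ → (32,19,-38)  [lands on river]
river: ρ → (-38,57,13)
river: ρ → (13,47,-58)
river: ρ → (-58,69,2)
river: ρ → (2,71,-23)
river: ρ → (-23,67,8)
river: ρ → (8,61,-47)
river: ρ → (-47,33,22)
river: ρ → (22,55,-25)
river: ρ → (-25,45,32)
ρ-cycle length = 10 (tail of 1 descent step not counted)

10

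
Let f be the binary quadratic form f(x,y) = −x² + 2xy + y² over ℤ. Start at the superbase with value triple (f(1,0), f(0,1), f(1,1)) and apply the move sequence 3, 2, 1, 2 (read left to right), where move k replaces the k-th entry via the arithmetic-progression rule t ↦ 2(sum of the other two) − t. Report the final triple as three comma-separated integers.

start (-1,1,2) = (f(1,0),f(0,1),f(1,1))
replace slot 3: 2·((-1)+1) − 2 = -2 → (-1,1,-2)
replace slot 2: 2·((-1)+(-2)) − 1 = -7 → (-1,-7,-2)
replace slot 1: 2·((-7)+(-2)) − (-1) = -17 → (-17,-7,-2)
replace slot 2: 2·((-17)+(-2)) − (-7) = -31 → (-17,-31,-2)

-17,-31,-2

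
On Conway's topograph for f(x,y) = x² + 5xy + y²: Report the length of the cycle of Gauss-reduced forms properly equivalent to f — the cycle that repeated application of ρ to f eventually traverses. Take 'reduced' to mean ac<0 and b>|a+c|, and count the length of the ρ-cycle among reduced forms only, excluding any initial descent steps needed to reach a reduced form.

D = 21, ⌊√D⌋ = 4
descent: ρ → (1,3,-3)  [lands on river]
river: ρ → (-3,3,1)
ρ-cycle length = 2 (tail of 1 descent step not counted)

2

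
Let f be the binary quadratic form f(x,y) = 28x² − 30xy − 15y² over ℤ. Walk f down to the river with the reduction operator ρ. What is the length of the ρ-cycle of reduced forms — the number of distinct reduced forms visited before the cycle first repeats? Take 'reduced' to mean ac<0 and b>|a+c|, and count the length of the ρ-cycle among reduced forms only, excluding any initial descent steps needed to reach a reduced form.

D = 2580, ⌊√D⌋ = 50
descent: ρ → (-15,30,28)  [lands on river]
river: ρ → (28,26,-17)
river: ρ → (-17,42,12)
river: ρ → (12,30,-35)
river: ρ → (-35,40,7)
river: ρ → (7,44,-23)
river: ρ → (-23,48,3)
river: ρ → (3,48,-23)
river: ρ → (-23,44,7)
river: ρ → (7,40,-35)
river: ρ → (-35,30,12)
river: ρ → (12,42,-17)
river: ρ → (-17,26,28)
river: ρ → (28,30,-15)
ρ-cycle length = 14 (tail of 1 descent step not counted)

14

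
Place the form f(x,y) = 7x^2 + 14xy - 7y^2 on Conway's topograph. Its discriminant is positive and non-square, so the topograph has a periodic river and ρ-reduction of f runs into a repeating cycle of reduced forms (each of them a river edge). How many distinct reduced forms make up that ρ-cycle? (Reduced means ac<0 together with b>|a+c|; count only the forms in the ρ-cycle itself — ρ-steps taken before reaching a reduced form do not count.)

D = 392, ⌊√D⌋ = 19
river: ρ → (-7,14,7)
river: ρ → (7,14,-7)
ρ-cycle length = 2 (tail of 0 descent steps not counted)

2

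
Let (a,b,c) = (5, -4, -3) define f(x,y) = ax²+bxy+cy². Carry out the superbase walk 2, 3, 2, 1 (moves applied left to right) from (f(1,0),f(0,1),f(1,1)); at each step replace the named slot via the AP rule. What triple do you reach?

start (5,-3,-2) = (f(1,0),f(0,1),f(1,1))
replace slot 2: 2·(5+(-2)) − (-3) = 9 → (5,9,-2)
replace slot 3: 2·(5+9) − (-2) = 30 → (5,9,30)
replace slot 2: 2·(5+30) − 9 = 61 → (5,61,30)
replace slot 1: 2·(61+30) − 5 = 177 → (177,61,30)

177,61,30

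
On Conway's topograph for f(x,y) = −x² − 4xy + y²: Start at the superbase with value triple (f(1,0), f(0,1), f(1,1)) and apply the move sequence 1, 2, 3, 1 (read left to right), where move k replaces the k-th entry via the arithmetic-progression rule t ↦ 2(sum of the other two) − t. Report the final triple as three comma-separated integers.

start (-1,1,-4) = (f(1,0),f(0,1),f(1,1))
replace slot 1: 2·(1+(-4)) − (-1) = -5 → (-5,1,-4)
replace slot 2: 2·((-5)+(-4)) − 1 = -19 → (-5,-19,-4)
replace slot 3: 2·((-5)+(-19)) − (-4) = -44 → (-5,-19,-44)
replace slot 1: 2·((-19)+(-44)) − (-5) = -121 → (-121,-19,-44)

-121,-19,-44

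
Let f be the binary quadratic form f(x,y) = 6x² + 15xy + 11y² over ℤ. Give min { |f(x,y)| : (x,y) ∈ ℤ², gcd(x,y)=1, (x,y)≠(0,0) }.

translate: b→3 (≡15 mod 12), so (6,15,11)→(6,3,2)
flip: (6,3,2)→(2,-3,6)
translate: b→1 (≡-3 mod 4), so (2,-3,6)→(2,1,5)
reduced (well bottom): (2,1,5) with a≤c, −a<b≤a
well minimum = a = 2

2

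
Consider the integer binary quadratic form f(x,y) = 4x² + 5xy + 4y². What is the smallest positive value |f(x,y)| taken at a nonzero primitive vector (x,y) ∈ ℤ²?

translate: b→-3 (≡5 mod 8), so (4,5,4)→(4,-3,3)
flip: (4,-3,3)→(3,3,4)
reduced (well bottom): (3,3,4) with a≤c, −a<b≤a
well minimum = a = 3

3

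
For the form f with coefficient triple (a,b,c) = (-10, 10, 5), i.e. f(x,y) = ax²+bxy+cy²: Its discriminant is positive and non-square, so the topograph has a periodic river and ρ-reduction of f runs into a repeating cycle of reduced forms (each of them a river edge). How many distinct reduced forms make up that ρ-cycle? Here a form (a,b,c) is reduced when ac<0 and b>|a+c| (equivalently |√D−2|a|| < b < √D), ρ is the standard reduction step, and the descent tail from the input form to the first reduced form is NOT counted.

D = 300, ⌊√D⌋ = 17
river: ρ → (5,10,-10)
river: ρ → (-10,10,5)
ρ-cycle length = 2 (tail of 0 descent steps not counted)

2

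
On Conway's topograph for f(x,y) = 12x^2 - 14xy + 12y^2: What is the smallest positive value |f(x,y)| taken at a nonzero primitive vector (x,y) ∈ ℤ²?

translate: b→10 (≡-14 mod 24), so (12,-14,12)→(12,10,10)
flip: (12,10,10)→(10,-10,12)
translate: b→10 (≡-10 mod 20), so (10,-10,12)→(10,10,12)
reduced (well bottom): (10,10,12) with a≤c, −a<b≤a
well minimum = a = 10

10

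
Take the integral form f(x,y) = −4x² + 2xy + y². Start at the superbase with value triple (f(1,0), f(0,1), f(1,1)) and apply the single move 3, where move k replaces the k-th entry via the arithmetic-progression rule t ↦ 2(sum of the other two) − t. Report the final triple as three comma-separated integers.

start (-4,1,-1) = (f(1,0),f(0,1),f(1,1))
replace slot 3: 2·((-4)+1) − (-1) = -5 → (-4,1,-5)

-4,1,-5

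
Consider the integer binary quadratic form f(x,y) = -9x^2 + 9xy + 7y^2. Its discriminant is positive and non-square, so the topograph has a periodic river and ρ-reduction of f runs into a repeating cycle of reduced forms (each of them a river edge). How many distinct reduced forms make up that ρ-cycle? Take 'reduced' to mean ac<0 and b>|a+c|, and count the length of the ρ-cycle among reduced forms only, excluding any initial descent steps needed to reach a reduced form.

D = 333, ⌊√D⌋ = 18
river: ρ → (7,5,-11)
river: ρ → (-11,17,1)
river: ρ → (1,17,-11)
river: ρ → (-11,5,7)
river: ρ → (7,9,-9)
river: ρ → (-9,9,7)
ρ-cycle length = 6 (tail of 0 descent steps not counted)

6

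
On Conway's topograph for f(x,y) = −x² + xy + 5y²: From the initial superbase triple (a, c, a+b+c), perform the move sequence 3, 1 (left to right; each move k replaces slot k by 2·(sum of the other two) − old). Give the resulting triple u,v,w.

start (-1,5,5) = (f(1,0),f(0,1),f(1,1))
replace slot 3: 2·((-1)+5) − 5 = 3 → (-1,5,3)
replace slot 1: 2·(5+3) − (-1) = 17 → (17,5,3)

17,5,3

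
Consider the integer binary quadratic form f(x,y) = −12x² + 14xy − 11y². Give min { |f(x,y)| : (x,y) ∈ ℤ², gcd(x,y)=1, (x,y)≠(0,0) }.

translate: b→10 (≡-14 mod 24), so (12,-14,11)→(12,10,9)
flip: (12,10,9)→(9,-10,12)
translate: b→8 (≡-10 mod 18), so (9,-10,12)→(9,8,11)
reduced (well bottom): (9,8,11) with a≤c, −a<b≤a
well minimum |f| = |-9| = 9 (negative-definite)

9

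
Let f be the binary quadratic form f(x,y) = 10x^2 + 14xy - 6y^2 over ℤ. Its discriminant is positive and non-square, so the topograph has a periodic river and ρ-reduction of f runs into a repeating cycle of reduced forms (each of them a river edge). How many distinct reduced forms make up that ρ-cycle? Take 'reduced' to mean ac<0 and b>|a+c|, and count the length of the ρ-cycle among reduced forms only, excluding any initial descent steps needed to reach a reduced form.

D = 436, ⌊√D⌋ = 20
river: ρ → (-6,10,14)
river: ρ → (14,18,-2)
river: ρ → (-2,18,14)
river: ρ → (14,10,-6)
river: ρ → (-6,14,10)
river: ρ → (10,6,-10)
river: ρ → (-10,14,6)
river: ρ → (6,10,-14)
river: ρ → (-14,18,2)
river: ρ → (2,18,-14)
river: ρ → (-14,10,6)
river: ρ → (6,14,-10)
river: ρ → (-10,6,10)
river: ρ → (10,14,-6)
ρ-cycle length = 14 (tail of 0 descent steps not counted)

14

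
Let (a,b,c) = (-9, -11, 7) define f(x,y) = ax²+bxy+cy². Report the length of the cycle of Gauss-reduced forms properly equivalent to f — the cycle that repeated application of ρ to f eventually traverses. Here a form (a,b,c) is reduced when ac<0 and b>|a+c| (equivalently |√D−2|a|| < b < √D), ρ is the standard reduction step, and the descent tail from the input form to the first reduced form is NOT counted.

D = 373, ⌊√D⌋ = 19
descent: ρ → (7,11,-9)  [lands on river]
river: ρ → (-9,7,9)
river: ρ → (9,11,-7)
river: ρ → (-7,17,3)
river: ρ → (3,19,-1)
river: ρ → (-1,19,3)
river: ρ → (3,17,-7)
river: ρ → (-7,11,9)
river: ρ → (9,7,-9)
river: ρ → (-9,11,7)
river: ρ → (7,17,-3)
river: ρ → (-3,19,1)
river: ρ → (1,19,-3)
river: ρ → (-3,17,7)
ρ-cycle length = 14 (tail of 1 descent step not counted)

14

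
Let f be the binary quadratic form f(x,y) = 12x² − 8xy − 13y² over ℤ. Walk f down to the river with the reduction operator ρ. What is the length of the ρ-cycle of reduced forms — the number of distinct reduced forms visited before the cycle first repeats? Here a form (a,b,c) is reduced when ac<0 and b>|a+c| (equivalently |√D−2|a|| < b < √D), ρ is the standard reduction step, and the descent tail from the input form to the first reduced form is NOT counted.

D = 688, ⌊√D⌋ = 26
descent: ρ → (-13,8,12)  [lands on river]
river: ρ → (12,16,-9)
river: ρ → (-9,20,8)
river: ρ → (8,12,-17)
river: ρ → (-17,22,3)
river: ρ → (3,26,-1)
river: ρ → (-1,26,3)
river: ρ → (3,22,-17)
river: ρ → (-17,12,8)
river: ρ → (8,20,-9)
river: ρ → (-9,16,12)
river: ρ → (12,8,-13)
river: ρ → (-13,18,7)
river: ρ → (7,24,-4)
river: ρ → (-4,24,7)
river: ρ → (7,18,-13)
ρ-cycle length = 16 (tail of 1 descent step not counted)

16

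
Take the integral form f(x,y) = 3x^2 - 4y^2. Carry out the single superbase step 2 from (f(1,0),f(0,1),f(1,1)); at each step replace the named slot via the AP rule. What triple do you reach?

start (3,-4,-1) = (f(1,0),f(0,1),f(1,1))
replace slot 2: 2·(3+(-1)) − (-4) = 8 → (3,8,-1)

3,8,-1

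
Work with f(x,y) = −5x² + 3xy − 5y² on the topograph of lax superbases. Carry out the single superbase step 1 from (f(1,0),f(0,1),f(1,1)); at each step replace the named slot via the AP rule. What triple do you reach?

start (-5,-5,-7) = (f(1,0),f(0,1),f(1,1))
replace slot 1: 2·((-5)+(-7)) − (-5) = -19 → (-19,-5,-7)

-19,-5,-7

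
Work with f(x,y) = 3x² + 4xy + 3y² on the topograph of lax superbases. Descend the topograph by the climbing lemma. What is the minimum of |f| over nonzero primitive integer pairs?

translate: b→-2 (≡4 mod 6), so (3,4,3)→(3,-2,2)
flip: (3,-2,2)→(2,2,3)
reduced (well bottom): (2,2,3) with a≤c, −a<b≤a
well minimum = a = 2

2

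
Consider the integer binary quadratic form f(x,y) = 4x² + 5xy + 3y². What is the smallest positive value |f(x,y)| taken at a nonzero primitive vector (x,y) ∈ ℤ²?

translate: b→-3 (≡5 mod 8), so (4,5,3)→(4,-3,2)
flip: (4,-3,2)→(2,3,4)
translate: b→-1 (≡3 mod 4), so (2,3,4)→(2,-1,3)
reduced (well bottom): (2,-1,3) with a≤c, −a<b≤a
well minimum = a = 2

2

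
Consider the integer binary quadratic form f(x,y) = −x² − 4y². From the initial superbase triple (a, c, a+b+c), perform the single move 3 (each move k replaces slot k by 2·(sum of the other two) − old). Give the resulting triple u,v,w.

start (-1,-4,-5) = (f(1,0),f(0,1),f(1,1))
replace slot 3: 2·((-1)+(-4)) − (-5) = -5 → (-1,-4,-5)

-1,-4,-5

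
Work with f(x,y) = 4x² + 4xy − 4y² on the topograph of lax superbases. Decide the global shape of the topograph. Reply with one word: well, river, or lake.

D = b²−4ac = 4² − 4·4·(-4) = 80
D > 0 non-square ⇒ indefinite ⇒ periodic river

river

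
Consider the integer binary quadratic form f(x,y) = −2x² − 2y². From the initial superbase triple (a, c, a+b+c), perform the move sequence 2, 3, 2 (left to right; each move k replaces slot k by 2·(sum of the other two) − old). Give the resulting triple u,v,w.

start (-2,-2,-4) = (f(1,0),f(0,1),f(1,1))
replace slot 2: 2·((-2)+(-4)) − (-2) = -10 → (-2,-10,-4)
replace slot 3: 2·((-2)+(-10)) − (-4) = -20 → (-2,-10,-20)
replace slot 2: 2·((-2)+(-20)) − (-10) = -34 → (-2,-34,-20)

-2,-34,-20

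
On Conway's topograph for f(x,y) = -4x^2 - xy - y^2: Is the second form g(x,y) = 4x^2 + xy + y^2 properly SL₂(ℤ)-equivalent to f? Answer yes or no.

D₁ = -15, D₂ = -15
f is negative-definite; reduce −f:
−f: flip: (4,1,1)→(1,-1,4)
−f: translate: b→1 (≡-1 mod 2), so (1,-1,4)→(1,1,4)
−f: reduced (well bottom): (1,1,4) with a≤c, −a<b≤a
flip sign back: reduced form of f is (-1,-1,-4)
g: flip: (4,1,1)→(1,-1,4)
g: translate: b→1 (≡-1 mod 2), so (1,-1,4)→(1,1,4)
g: reduced (well bottom): (1,1,4) with a≤c, −a<b≤a
reduced forms (-1, -1, -4) vs (1, 1, 4) ⇒ inequivalent

no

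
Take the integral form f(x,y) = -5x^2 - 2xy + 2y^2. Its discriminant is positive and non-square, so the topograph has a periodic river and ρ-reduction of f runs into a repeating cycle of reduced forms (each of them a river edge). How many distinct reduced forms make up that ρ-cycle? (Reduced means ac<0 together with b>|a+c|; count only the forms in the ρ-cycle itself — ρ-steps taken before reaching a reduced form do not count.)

D = 44, ⌊√D⌋ = 6
descent: ρ → (2,6,-1)  [lands on river]
river: ρ → (-1,6,2)
ρ-cycle length = 2 (tail of 1 descent step not counted)

2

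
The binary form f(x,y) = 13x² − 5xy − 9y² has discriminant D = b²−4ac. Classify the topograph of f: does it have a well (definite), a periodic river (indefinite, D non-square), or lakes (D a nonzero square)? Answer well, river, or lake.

D = b²−4ac = (-5)² − 4·13·(-9) = 493
D > 0 non-square ⇒ indefinite ⇒ periodic river

river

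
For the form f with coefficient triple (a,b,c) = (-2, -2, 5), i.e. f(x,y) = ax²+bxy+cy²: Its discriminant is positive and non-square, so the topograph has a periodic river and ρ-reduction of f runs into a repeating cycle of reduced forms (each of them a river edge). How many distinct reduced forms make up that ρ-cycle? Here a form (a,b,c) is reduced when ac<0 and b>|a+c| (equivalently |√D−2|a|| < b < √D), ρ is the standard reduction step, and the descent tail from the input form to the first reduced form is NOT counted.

D = 44, ⌊√D⌋ = 6
descent: ρ → (5,2,-2)
descent: ρ → (-2,6,1)  [lands on river]
river: ρ → (1,6,-2)
ρ-cycle length = 2 (tail of 2 descent steps not counted)

2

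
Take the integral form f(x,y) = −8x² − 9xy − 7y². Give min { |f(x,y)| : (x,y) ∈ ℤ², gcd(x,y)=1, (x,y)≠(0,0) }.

translate: b→-7 (≡9 mod 16), so (8,9,7)→(8,-7,6)
flip: (8,-7,6)→(6,7,8)
translate: b→-5 (≡7 mod 12), so (6,7,8)→(6,-5,7)
reduced (well bottom): (6,-5,7) with a≤c, −a<b≤a
well minimum |f| = |-6| = 6 (negative-definite)

6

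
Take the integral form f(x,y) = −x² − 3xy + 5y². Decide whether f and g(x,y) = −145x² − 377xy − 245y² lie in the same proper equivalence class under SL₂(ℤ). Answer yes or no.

D₁ = 29, D₂ = 29
river cycle of f (length 2): (-1, 5, 1), (1, 5, -1)
river cycle of g (length 2): (-1, 5, 1), (1, 5, -1)
cycles coincide ⇒ equivalent

yes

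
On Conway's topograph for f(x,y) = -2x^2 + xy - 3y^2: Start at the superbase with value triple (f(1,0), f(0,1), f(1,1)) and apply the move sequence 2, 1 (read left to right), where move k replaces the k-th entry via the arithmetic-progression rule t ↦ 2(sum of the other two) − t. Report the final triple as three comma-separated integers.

start (-2,-3,-4) = (f(1,0),f(0,1),f(1,1))
replace slot 2: 2·((-2)+(-4)) − (-3) = -9 → (-2,-9,-4)
replace slot 1: 2·((-9)+(-4)) − (-2) = -24 → (-24,-9,-4)

-24,-9,-4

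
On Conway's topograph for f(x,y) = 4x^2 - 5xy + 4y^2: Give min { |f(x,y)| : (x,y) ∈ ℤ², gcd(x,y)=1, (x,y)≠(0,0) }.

translate: b→3 (≡-5 mod 8), so (4,-5,4)→(4,3,3)
flip: (4,3,3)→(3,-3,4)
translate: b→3 (≡-3 mod 6), so (3,-3,4)→(3,3,4)
reduced (well bottom): (3,3,4) with a≤c, −a<b≤a
well minimum = a = 3

3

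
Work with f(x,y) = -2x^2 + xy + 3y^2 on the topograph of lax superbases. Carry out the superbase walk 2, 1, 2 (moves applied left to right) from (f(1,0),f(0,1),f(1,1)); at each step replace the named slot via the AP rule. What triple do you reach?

start (-2,3,2) = (f(1,0),f(0,1),f(1,1))
replace slot 2: 2·((-2)+2) − 3 = -3 → (-2,-3,2)
replace slot 1: 2·((-3)+2) − (-2) = 0 → (0,-3,2)
replace slot 2: 2·(0+2) − (-3) = 7 → (0,7,2)

0,7,2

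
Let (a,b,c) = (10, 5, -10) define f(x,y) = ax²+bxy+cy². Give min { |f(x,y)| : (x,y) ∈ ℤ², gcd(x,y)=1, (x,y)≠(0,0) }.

river: ρ → (-10,15,5)
river: ρ → (5,15,-10)
river: ρ → (-10,5,10)
river: ρ → (10,15,-5)
river: ρ → (-5,15,10)
river: ρ → (10,5,-10)
closes: descent 0, river 6
min |a| on river = 5

5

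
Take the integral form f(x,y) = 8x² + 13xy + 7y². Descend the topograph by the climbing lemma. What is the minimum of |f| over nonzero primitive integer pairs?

translate: b→-3 (≡13 mod 16), so (8,13,7)→(8,-3,2)
flip: (8,-3,2)→(2,3,8)
translate: b→-1 (≡3 mod 4), so (2,3,8)→(2,-1,7)
reduced (well bottom): (2,-1,7) with a≤c, −a<b≤a
well minimum = a = 2

2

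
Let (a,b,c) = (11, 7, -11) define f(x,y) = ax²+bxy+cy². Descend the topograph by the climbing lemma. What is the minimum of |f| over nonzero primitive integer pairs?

river: ρ → (-11,15,7)
river: ρ → (7,13,-13)
river: ρ → (-13,13,7)
river: ρ → (7,15,-11)
river: ρ → (-11,7,11)
river: ρ → (11,15,-7)
river: ρ → (-7,13,13)
river: ρ → (13,13,-7)
river: ρ → (-7,15,11)
river: ρ → (11,7,-11)
closes: descent 0, river 10
min |a| on river = 7

7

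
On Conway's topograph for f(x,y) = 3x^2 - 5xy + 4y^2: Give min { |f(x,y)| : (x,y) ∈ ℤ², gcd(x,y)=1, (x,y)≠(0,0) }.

translate: b→1 (≡-5 mod 6), so (3,-5,4)→(3,1,2)
flip: (3,1,2)→(2,-1,3)
reduced (well bottom): (2,-1,3) with a≤c, −a<b≤a
well minimum = a = 2

2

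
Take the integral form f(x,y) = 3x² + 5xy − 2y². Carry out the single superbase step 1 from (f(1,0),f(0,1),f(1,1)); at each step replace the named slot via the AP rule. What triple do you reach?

start (3,-2,6) = (f(1,0),f(0,1),f(1,1))
replace slot 1: 2·((-2)+6) − 3 = 5 → (5,-2,6)

5,-2,6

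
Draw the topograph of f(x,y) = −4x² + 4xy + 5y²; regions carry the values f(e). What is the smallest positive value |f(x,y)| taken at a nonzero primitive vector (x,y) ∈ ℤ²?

river: ρ → (5,6,-3)
river: ρ → (-3,6,5)
river: ρ → (5,4,-4)
river: ρ → (-4,4,5)
closes: descent 0, river 4
min |a| on river = 3

3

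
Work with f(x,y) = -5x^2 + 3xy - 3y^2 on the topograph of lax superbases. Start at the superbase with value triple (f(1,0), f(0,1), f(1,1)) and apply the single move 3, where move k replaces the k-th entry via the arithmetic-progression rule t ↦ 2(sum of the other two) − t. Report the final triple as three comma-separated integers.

start (-5,-3,-5) = (f(1,0),f(0,1),f(1,1))
replace slot 3: 2·((-5)+(-3)) − (-5) = -11 → (-5,-3,-11)

-5,-3,-11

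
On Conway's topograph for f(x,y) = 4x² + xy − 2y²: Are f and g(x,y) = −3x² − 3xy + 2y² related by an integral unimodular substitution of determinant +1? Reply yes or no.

D₁ = 33, D₂ = 33
river cycle of f (length 4): (-2, 3, 3), (3, 3, -2), (-2, 5, 1), (1, 5, -2)
river cycle of g (length 4): (2, 3, -3), (-3, 3, 2), (2, 5, -1), (-1, 5, 2)
cycles differ ⇒ inequivalent

no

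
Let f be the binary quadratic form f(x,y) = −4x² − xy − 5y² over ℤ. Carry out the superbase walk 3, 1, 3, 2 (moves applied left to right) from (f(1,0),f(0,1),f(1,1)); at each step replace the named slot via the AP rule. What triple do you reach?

start (-4,-5,-10) = (f(1,0),f(0,1),f(1,1))
replace slot 3: 2·((-4)+(-5)) − (-10) = -8 → (-4,-5,-8)
replace slot 1: 2·((-5)+(-8)) − (-4) = -22 → (-22,-5,-8)
replace slot 3: 2·((-22)+(-5)) − (-8) = -46 → (-22,-5,-46)
replace slot 2: 2·((-22)+(-46)) − (-5) = -131 → (-22,-131,-46)

-22,-131,-46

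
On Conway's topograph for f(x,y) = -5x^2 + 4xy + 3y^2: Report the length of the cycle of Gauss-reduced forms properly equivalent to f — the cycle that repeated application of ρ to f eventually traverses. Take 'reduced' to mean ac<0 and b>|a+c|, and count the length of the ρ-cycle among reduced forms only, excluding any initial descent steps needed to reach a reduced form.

D = 76, ⌊√D⌋ = 8
river: ρ → (3,8,-1)
river: ρ → (-1,8,3)
river: ρ → (3,4,-5)
river: ρ → (-5,6,2)
river: ρ → (2,6,-5)
river: ρ → (-5,4,3)
ρ-cycle length = 6 (tail of 0 descent steps not counted)

6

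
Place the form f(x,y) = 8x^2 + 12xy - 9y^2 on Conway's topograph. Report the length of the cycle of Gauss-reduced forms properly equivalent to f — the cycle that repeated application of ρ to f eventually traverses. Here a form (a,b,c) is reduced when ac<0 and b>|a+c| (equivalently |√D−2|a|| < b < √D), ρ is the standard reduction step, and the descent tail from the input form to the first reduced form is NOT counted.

D = 432, ⌊√D⌋ = 20
river: ρ → (-9,6,11)
river: ρ → (11,16,-4)
river: ρ → (-4,16,11)
river: ρ → (11,6,-9)
river: ρ → (-9,12,8)
river: ρ → (8,20,-1)
river: ρ → (-1,20,8)
river: ρ → (8,12,-9)
ρ-cycle length = 8 (tail of 0 descent steps not counted)

8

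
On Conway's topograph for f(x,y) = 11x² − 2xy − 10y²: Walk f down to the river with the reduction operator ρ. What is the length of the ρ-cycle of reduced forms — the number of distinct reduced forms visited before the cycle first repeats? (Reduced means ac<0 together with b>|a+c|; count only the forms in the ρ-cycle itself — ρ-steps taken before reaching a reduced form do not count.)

D = 444, ⌊√D⌋ = 21
descent: ρ → (-10,2,11)  [lands on river]
river: ρ → (11,20,-1)
river: ρ → (-1,20,11)
river: ρ → (11,2,-10)
river: ρ → (-10,18,3)
river: ρ → (3,18,-10)
ρ-cycle length = 6 (tail of 1 descent step not counted)

6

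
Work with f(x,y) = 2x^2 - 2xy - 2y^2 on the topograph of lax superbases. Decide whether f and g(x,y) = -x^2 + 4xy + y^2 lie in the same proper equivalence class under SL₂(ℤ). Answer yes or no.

D₁ = 20, D₂ = 20
river cycle of f (length 2): (-2, 2, 2), (2, 2, -2)
river cycle of g (length 2): (1, 4, -1), (-1, 4, 1)
cycles differ ⇒ inequivalent

no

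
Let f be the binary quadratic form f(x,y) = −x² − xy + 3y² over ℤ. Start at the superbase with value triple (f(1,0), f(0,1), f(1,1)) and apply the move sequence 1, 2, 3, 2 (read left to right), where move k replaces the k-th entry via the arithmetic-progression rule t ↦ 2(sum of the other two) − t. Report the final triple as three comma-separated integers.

start (-1,3,1) = (f(1,0),f(0,1),f(1,1))
replace slot 1: 2·(3+1) − (-1) = 9 → (9,3,1)
replace slot 2: 2·(9+1) − 3 = 17 → (9,17,1)
replace slot 3: 2·(9+17) − 1 = 51 → (9,17,51)
replace slot 2: 2·(9+51) − 17 = 103 → (9,103,51)

9,103,51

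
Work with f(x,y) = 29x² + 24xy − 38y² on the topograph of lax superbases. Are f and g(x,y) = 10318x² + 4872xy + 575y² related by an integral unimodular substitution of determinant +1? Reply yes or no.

D₁ = 4984, D₂ = 4984
river cycle of f (length 32): (-38, 52, 15), (15, 68, -6), (-6, 64, 37), (37, 10, -33), (-33, 56, 14), (14, 56, -33), (-33, 10, 37), (37, 64, -6), (-6, 68, 15), (15, 52, -38), … (22 more)
river cycle of g (length 32): (30, 32, -33), (-33, 34, 29), (29, 24, -38), (-38, 52, 15), (15, 68, -6), (-6, 64, 37), (37, 10, -33), (-33, 56, 14), (14, 56, -33), (-33, 10, 37), … (22 more)
cycles coincide ⇒ equivalent

yes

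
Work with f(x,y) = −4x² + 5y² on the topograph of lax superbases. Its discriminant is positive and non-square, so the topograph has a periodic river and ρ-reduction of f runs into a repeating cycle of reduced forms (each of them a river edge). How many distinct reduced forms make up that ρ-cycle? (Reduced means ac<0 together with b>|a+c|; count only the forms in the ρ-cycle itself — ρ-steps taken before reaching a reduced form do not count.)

D = 80, ⌊√D⌋ = 8
descent: ρ → (5,0,-4)
descent: ρ → (-4,8,1)  [lands on river]
river: ρ → (1,8,-4)
ρ-cycle length = 2 (tail of 2 descent steps not counted)

2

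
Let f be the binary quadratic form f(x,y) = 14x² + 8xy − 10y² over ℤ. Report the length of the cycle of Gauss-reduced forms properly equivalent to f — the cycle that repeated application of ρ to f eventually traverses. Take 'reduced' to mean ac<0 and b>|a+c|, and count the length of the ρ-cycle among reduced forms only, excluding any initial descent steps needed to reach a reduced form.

D = 624, ⌊√D⌋ = 24
river: ρ → (-10,12,12)
river: ρ → (12,12,-10)
river: ρ → (-10,8,14)
river: ρ → (14,20,-4)
river: ρ → (-4,20,14)
river: ρ → (14,8,-10)
ρ-cycle length = 6 (tail of 0 descent steps not counted)

6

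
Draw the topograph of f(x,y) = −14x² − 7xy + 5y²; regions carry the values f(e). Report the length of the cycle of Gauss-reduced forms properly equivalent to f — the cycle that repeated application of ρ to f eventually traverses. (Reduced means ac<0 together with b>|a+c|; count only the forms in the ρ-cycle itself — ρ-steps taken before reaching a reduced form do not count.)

D = 329, ⌊√D⌋ = 18
descent: ρ → (5,17,-2)  [lands on river]
river: ρ → (-2,15,13)
river: ρ → (13,11,-4)
river: ρ → (-4,13,10)
river: ρ → (10,7,-7)
river: ρ → (-7,7,10)
river: ρ → (10,13,-4)
river: ρ → (-4,11,13)
river: ρ → (13,15,-2)
river: ρ → (-2,17,5)
river: ρ → (5,13,-8)
river: ρ → (-8,3,10)
river: ρ → (10,17,-1)
river: ρ → (-1,17,10)
river: ρ → (10,3,-8)
river: ρ → (-8,13,5)
ρ-cycle length = 16 (tail of 1 descent step not counted)

16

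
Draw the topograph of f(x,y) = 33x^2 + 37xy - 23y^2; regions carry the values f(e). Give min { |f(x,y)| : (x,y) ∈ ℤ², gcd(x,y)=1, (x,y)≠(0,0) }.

river: ρ → (-23,55,15)
river: ρ → (15,65,-3)
river: ρ → (-3,61,57)
river: ρ → (57,53,-7)
river: ρ → (-7,59,33)
river: ρ → (33,7,-33)
river: ρ → (-33,59,7)
river: ρ → (7,53,-57)
river: ρ → (-57,61,3)
river: ρ → (3,65,-15)
river: ρ → (-15,55,23)
river: ρ → (23,37,-33)
river: ρ → (-33,29,27)
river: ρ → (27,25,-35)
river: ρ → (-35,45,17)
river: ρ → (17,57,-17)
river: ρ → (-17,45,35)
river: ρ → (35,25,-27)
river: ρ → (-27,29,33)
river: ρ → (33,37,-23)
closes: descent 0, river 20
min |a| on river = 3

3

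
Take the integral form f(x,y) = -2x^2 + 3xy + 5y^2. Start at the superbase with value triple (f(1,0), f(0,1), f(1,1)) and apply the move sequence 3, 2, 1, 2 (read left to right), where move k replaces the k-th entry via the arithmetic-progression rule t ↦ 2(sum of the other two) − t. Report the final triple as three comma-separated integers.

start (-2,5,6) = (f(1,0),f(0,1),f(1,1))
replace slot 3: 2·((-2)+5) − 6 = 0 → (-2,5,0)
replace slot 2: 2·((-2)+0) − 5 = -9 → (-2,-9,0)
replace slot 1: 2·((-9)+0) − (-2) = -16 → (-16,-9,0)
replace slot 2: 2·((-16)+0) − (-9) = -23 → (-16,-23,0)

-16,-23,0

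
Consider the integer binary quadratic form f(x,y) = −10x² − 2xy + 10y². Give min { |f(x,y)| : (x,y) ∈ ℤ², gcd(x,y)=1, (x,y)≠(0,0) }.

descent: ρ → (10,2,-10)  [lands on river]
river: ρ → (-10,18,2)
river: ρ → (2,18,-10)
river: ρ → (-10,2,10)
river: ρ → (10,18,-2)
river: ρ → (-2,18,10)
closes: descent 1, river 6
min |a| on river = 2

2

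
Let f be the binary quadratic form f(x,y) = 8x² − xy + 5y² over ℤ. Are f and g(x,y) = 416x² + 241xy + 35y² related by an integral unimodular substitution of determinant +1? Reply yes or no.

D₁ = -159, D₂ = -159
f: flip: (8,-1,5)→(5,1,8)
f: reduced (well bottom): (5,1,8) with a≤c, −a<b≤a
g: flip: (416,241,35)→(35,-241,416)
g: translate: b→-31 (≡-241 mod 70), so (35,-241,416)→(35,-31,8)
g: flip: (35,-31,8)→(8,31,35)
g: translate: b→-1 (≡31 mod 16), so (8,31,35)→(8,-1,5)
g: flip: (8,-1,5)→(5,1,8)
g: reduced (well bottom): (5,1,8) with a≤c, −a<b≤a
reduced forms (5, 1, 8) vs (5, 1, 8) ⇒ equivalent

yes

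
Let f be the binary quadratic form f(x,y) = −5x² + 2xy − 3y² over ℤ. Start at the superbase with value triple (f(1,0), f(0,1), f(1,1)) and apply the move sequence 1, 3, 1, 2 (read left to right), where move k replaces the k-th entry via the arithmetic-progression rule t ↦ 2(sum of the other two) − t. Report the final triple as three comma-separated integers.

start (-5,-3,-6) = (f(1,0),f(0,1),f(1,1))
replace slot 1: 2·((-3)+(-6)) − (-5) = -13 → (-13,-3,-6)
replace slot 3: 2·((-13)+(-3)) − (-6) = -26 → (-13,-3,-26)
replace slot 1: 2·((-3)+(-26)) − (-13) = -45 → (-45,-3,-26)
replace slot 2: 2·((-45)+(-26)) − (-3) = -139 → (-45,-139,-26)

-45,-139,-26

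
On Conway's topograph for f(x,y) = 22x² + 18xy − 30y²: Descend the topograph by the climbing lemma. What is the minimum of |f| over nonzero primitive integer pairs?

river: ρ → (-30,42,10)
river: ρ → (10,38,-38)
river: ρ → (-38,38,10)
river: ρ → (10,42,-30)
river: ρ → (-30,18,22)
river: ρ → (22,26,-26)
river: ρ → (-26,26,22)
river: ρ → (22,18,-30)
closes: descent 0, river 8
min |a| on river = 10

10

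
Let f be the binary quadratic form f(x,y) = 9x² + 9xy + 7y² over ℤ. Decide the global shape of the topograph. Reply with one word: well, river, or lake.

D = b²−4ac = 9² − 4·9·7 = -171
D < 0 ⇒ definite ⇒ every region one sign ⇒ single well

well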